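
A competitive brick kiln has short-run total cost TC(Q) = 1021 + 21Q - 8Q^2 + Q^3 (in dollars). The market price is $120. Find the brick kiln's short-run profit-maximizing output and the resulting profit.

AVC = 21 - 8Q + Q^2 has its minimum $5 at Q = 4; price $120 clears that bar, so the firm operates.
With MC = 21 - 16Q + 3Q^2, P = MC on the upward-sloping part at Q* = 9.
TR = 120·9 = 1080. TC = 1021 + 270 = 1291. Profit = 1080 − 1291 = -$211.
That loss of $211 beats the $1021 the firm would lose by shutting down; producing recovers $810 of fixed cost.

Profit = -$211 at Q = 9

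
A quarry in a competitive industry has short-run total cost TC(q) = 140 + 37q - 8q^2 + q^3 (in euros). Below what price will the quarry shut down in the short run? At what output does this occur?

The firm shuts down when price falls below the minimum of average variable cost. AVC = VC/q = 37 - 8q + q^2.
dAVC/dq = -8 + 2q = 0 gives q = 4. min AVC = 37 - 8·4 + 4^2 = 21.
So the shutdown price is €21.

€21 per unit, at q = 4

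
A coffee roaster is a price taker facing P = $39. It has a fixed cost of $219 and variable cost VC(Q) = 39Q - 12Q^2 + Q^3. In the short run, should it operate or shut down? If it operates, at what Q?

From TC, MC = TC'(Q) = 39 - 24Q + 3Q^2 and AVC = VC/Q = 39 - 12Q + Q^2.
AVC is minimized where dAVC/dQ = -12 + 2Q = 0, at Q = 6; min AVC = 39 - 12·6 + 6^2 = $3.
P = $39 exceeds min AVC = $3, so the firm stays open.
P = MC gives -24Q + 3Q^2 = 0, with roots 0 and 8. Take the larger (rising MC): Q* = 8.
Check: AVC at Q = 8 is $7 ≤ P, so revenue covers variable cost.
Profit = P·Q − TC = 39·8 − 275 = $37.

Produce at Q = 8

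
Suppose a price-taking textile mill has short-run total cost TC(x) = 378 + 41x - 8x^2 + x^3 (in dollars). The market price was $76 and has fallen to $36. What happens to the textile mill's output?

Output falls from 7 to 5

MC = 41 - 16x + 3x^2; the shutdown threshold is min AVC = $25 (at x = 4).
With P = $76 above the shutdown price, P = MC gives x = 7.
At P = $36 ≥ min AVC, set P = MC: x = 5. The firm stays open but cuts output.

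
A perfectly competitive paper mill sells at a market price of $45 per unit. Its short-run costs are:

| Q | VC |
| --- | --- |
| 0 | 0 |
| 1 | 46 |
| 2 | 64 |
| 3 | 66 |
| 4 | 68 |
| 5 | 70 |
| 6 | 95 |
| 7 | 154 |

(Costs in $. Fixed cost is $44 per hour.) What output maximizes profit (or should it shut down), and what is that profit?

Q = 6; profit = $131

Profit at each row (π = 45Q − TC): Q=0: -44; Q=1: -45; Q=2: -18; Q=3: 25; Q=4: 68; Q=5: 111; Q=6: 131; Q=7: 117.
Profit is maximized at Q = 6. AVC there is 95/6 = $15.83 ≤ P, so producing beats shutting down (which would give -$44).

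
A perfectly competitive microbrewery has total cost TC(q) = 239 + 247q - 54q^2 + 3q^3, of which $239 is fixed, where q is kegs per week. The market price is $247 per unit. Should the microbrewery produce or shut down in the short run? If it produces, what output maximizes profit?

Produce at q = 12

From TC, MC = TC'(q) = 247 - 108q + 9q^2 and AVC = VC/q = 247 - 54q + 3q^2.
AVC hits its minimum where MC = AVC, at q = 9, giving min AVC = 247 - 54·9 + 3·9^2 = $4.
P = $247 exceeds min AVC = $4, so the firm stays open.
P = MC gives -108q + 9q^2 = 0, with roots 0 and 12. Take the larger (rising MC): q* = 12.
Check: AVC at q = 12 is $31 ≤ P, so revenue covers variable cost.
Profit = P·q − TC = 247·12 − 611 = $2353.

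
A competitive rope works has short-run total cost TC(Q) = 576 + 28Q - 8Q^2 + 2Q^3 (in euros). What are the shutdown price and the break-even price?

Shutdown price = €20; break-even price = €148

Shutdown price = min AVC. AVC = 28 - 8Q + 2Q^2, with vertex at Q = 2 and minimum €20.
ATC = 576/Q + 28 - 8Q + 2Q^2. Setting dATC/dQ = −576/Q^2 − 8 + 4Q = 0 gives Q = 6 (since 4·6^3 − 8·6^2 = 576).
min ATC = 576/6 + 28 − 8·6 + 2·6^2 = €148. That is the break-even price.
For €20 ≤ P < €148 the firm produces at a loss; below €20 it shuts down.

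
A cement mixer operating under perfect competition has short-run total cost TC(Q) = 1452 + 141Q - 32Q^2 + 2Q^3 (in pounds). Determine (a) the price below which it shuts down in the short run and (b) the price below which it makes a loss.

AVC = 141 - 32Q + 2Q^2; minimized at Q = 8, giving min AVC = £13. That is the shutdown price.
ATC = 1452/Q + 141 - 32Q + 2Q^2. Setting dATC/dQ = −1452/Q^2 − 32 + 4Q = 0 gives Q = 11 (since 4·11^3 − 32·11^2 = 1452).
min ATC = 1452/11 + 141 − 32·11 + 2·11^2 = £163. That is the break-even price.
For £13 ≤ P < £163 the firm produces at a loss; below £13 it shuts down.

Shutdown price = £13; break-even price = £163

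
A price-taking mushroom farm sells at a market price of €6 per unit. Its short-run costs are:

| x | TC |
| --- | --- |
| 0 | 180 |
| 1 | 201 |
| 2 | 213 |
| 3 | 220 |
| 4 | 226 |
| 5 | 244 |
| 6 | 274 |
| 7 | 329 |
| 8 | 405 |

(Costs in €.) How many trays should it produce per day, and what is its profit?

x = 0 (shut down); profit = -€180

Compute π = P·x − TC at each output: x=0: -180; x=1: -195; x=2: -201; x=3: -202; x=4: -202; x=5: -214; x=6: -238; x=7: -287; x=8: -357.
Profit is highest at x = 0. Equivalently, the lowest AVC in the table is 46/4 ≈ €11.50 at x = 4, and P = €6 falls below it — price never covers variable cost, so the firm shuts down and loses only its fixed cost.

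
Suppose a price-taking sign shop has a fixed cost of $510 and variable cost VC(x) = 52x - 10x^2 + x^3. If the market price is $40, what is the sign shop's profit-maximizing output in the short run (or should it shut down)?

Strip out fixed cost: VC = 52x - 10x^2 + x^3. Then AVC = 52 - 10x + x^2 and MC = 52 - 20x + 3x^2.
AVC hits its minimum where MC = AVC, at x = 5, giving min AVC = 52 - 10·5 + 5^2 = $27.
Since P = $40 ≥ min AVC = $27, price covers variable cost and the firm should produce.
Solving P = MC: 12 - 20x + 3x^2 = 0 ⇒ x = 2/3 or 6. On the upward-sloping branch, x* = 6.
Check: AVC at x = 6 is $28 ≤ P, so revenue covers variable cost.
Profit = P·x − TC = 40·6 − 678 = -$438, a loss, but smaller than the $510 fixed cost the firm would lose by shutting down.

Produce at x = 6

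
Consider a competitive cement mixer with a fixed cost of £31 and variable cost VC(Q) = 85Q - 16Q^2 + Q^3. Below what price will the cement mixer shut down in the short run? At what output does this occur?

The firm shuts down when price falls below the minimum of average variable cost. AVC = VC/Q = 85 - 16Q + Q^2.
At the minimum of AVC, MC = AVC. MC = 85 - 32Q + 3Q^2; setting MC = AVC gives 2Q^2 - 16Q = 0, so Q = 8. min AVC = 21.
So the shutdown price is £21.

£21 per unit, at Q = 8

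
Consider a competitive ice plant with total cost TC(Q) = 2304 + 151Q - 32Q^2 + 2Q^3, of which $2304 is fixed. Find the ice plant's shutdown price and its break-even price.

AVC = 151 - 32Q + 2Q^2; minimized at Q = 8, giving min AVC = $23. That is the shutdown price.
ATC = 2304/Q + 151 - 32Q + 2Q^2. Setting dATC/dQ = −2304/Q^2 − 32 + 4Q = 0 gives Q = 12 (since 4·12^3 − 32·12^2 = 2304).
min ATC = 2304/12 + 151 − 32·12 + 2·12^2 = $247. That is the break-even price.
For $23 ≤ P < $247 the firm produces at a loss; below $23 it shuts down.

Shutdown price = $23; break-even price = $247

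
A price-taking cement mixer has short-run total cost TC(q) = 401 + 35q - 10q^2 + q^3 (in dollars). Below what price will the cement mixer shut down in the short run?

The firm shuts down when price falls below the minimum of average variable cost. AVC = VC/q = 35 - 10q + q^2.
dAVC/dq = -10 + 2q = 0 gives q = 5. min AVC = 35 - 10·5 + 5^2 = 10.
So the shutdown price is $10.

$10 per unit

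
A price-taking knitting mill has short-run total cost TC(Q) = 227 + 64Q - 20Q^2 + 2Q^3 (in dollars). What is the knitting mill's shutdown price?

The firm shuts down when price falls below the minimum of average variable cost. AVC = VC/Q = 64 - 20Q + 2Q^2.
dAVC/dQ = -20 + 4Q = 0 gives Q = 5. min AVC = 64 - 20·5 + 2·5^2 = 14.
The firm shuts down for any P below $14.

$14 per unit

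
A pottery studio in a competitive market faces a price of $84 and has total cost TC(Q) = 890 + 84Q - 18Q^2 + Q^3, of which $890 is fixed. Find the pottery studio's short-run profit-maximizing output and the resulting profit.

Profit = -$26 at Q = 12

AVC = 84 - 18Q + Q^2 has its minimum $3 at Q = 9; price $84 clears that bar, so the firm operates.
MC = 84 - 36Q + 3Q^2. Setting P = MC and taking the root on the rising branch gives Q* = 12.
TR = 84·12 = 1008. TC = 890 + 144 = 1034. Profit = 1008 − 1034 = -$26.
That loss of $26 beats the $890 the firm would lose by shutting down; producing recovers $864 of fixed cost.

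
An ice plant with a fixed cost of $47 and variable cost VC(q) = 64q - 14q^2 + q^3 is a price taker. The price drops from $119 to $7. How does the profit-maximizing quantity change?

Output falls from 11 to 0 (the firm shuts down)

MC = 64 - 28q + 3q^2; the shutdown threshold is min AVC = $15 (at q = 7).
At P = $119 ≥ min AVC, set P = MC on the rising branch: q = 11.
At P = $7 < min AVC = $15, price no longer covers variable cost at any output, so the firm shuts down: q = 0.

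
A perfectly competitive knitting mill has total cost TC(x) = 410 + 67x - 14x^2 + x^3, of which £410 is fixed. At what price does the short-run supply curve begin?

£18 per unit

The shutdown price is the minimum of AVC. VC = 67x - 14x^2 + x^3, so AVC = 67 - 14x + x^2.
dAVC/dx = -14 + 2x = 0 gives x = 7. min AVC = 67 - 14·7 + 7^2 = 18.
The firm shuts down for any P below £18.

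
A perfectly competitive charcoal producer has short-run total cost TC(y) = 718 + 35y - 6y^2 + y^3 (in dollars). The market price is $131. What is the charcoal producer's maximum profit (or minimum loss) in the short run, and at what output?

Profit = -$78 at y = 8

AVC = 35 - 6y + y^2 has its minimum $26 at y = 3; price $131 clears that bar, so the firm operates.
MC = 35 - 12y + 3y^2. Setting P = MC and taking the root on the rising branch gives y* = 8.
TR = 131·8 = 1048. TC = 718 + 408 = 1126. Profit = 1048 − 1126 = -$78.
That loss of $78 beats the $718 the firm would lose by shutting down; producing recovers $640 of fixed cost.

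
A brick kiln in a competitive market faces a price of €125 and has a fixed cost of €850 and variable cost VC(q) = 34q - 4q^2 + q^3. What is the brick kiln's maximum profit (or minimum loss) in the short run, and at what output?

Profit = -€360 at q = 7

AVC = 34 - 4q + q^2 has its minimum €30 at q = 2; price €125 clears that bar, so the firm operates.
MC = 34 - 8q + 3q^2. Setting P = MC and taking the root on the rising branch gives q* = 7.
TR = 125·7 = 875. TC = 850 + 385 = 1235. Profit = 875 − 1235 = -€360.
By producing, the firm covers all variable cost plus €490 of fixed cost; shutting down would lose the full €850.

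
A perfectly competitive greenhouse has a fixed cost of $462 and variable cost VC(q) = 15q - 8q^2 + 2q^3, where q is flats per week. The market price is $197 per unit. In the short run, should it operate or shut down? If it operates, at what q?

Strip out fixed cost: VC = 15q - 8q^2 + 2q^3. Then AVC = 15 - 8q + 2q^2 and MC = 15 - 16q + 6q^2.
AVC hits its minimum where MC = AVC, at q = 2, giving min AVC = 15 - 8·2 + 2·2^2 = $7.
P = $197 exceeds min AVC = $7, so the firm stays open.
P = MC gives -182 - 16q + 6q^2 = 0, with roots -13/3 and 7. Take the larger (rising MC): q* = 7.
Check: AVC at q = 7 is $57 ≤ P, so revenue covers variable cost.
Profit = P·q − TC = 197·7 − 861 = $518.

Produce at q = 7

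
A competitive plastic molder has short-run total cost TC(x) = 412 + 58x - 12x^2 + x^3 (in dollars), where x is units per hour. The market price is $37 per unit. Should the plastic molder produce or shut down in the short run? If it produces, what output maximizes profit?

Produce at x = 7

Variable cost is VC = 58x - 12x^2 + x^3, so AVC = VC/x = 58 - 12x + x^2 and MC = dTC/dx = 58 - 24x + 3x^2.
AVC hits its minimum where MC = AVC, at x = 6, giving min AVC = 58 - 12·6 + 6^2 = $22.
P = $37 exceeds min AVC = $22, so the firm stays open.
P = MC gives 21 - 24x + 3x^2 = 0, with roots 1 and 7. Take the larger (rising MC): x* = 7.
Check: AVC at x = 7 is $23 ≤ P, so revenue covers variable cost.
Profit = P·x − TC = 37·7 − 573 = -$314, a loss, but smaller than the $412 fixed cost the firm would lose by shutting down.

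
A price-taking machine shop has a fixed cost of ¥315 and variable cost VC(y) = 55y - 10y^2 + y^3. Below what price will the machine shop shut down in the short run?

Short-run supply begins at min AVC. From VC = 55y - 10y^2 + y^3, AVC = 55 - 10y + y^2.
dAVC/dy = -10 + 2y = 0 gives y = 5. min AVC = 55 - 10·5 + 5^2 = 30.
For P < ¥30 the firm produces nothing.

¥30 per unit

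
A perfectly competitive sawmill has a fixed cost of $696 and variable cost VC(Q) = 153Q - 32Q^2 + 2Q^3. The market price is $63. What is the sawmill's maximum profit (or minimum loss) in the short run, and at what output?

Profit = -$372 at Q = 9

AVC = 153 - 32Q + 2Q^2 has its minimum $25 at Q = 8; price $63 clears that bar, so the firm operates.
MC = 153 - 64Q + 6Q^2. Setting P = MC and taking the root on the rising branch gives Q* = 9.
TR = 63·9 = 567. TC = 696 + 243 = 939. Profit = 567 − 939 = -$372.
By producing, the firm covers all variable cost plus $324 of fixed cost; shutting down would lose the full $696.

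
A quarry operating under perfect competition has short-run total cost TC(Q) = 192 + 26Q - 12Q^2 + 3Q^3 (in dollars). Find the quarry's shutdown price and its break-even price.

Shutdown price = min AVC. AVC = 26 - 12Q + 3Q^2, with vertex at Q = 2 and minimum $14.
ATC = 192/Q + 26 - 12Q + 3Q^2. Setting dATC/dQ = −192/Q^2 − 12 + 6Q = 0 gives Q = 4 (since 6·4^3 − 12·4^2 = 192).
min ATC = 192/4 + 26 − 12·4 + 3·4^2 = $74. That is the break-even price.
Between these two prices the firm operates at a loss; above $74 it earns a profit.

Shutdown price = $14; break-even price = $74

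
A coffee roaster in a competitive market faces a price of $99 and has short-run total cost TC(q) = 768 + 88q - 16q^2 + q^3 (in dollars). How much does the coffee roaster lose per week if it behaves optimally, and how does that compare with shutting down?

Profit = -$42 at q = 11

AVC = 88 - 16q + q^2 has its minimum $24 at q = 8; price $99 clears that bar, so the firm operates.
MC = 88 - 32q + 3q^2. Setting P = MC and taking the root on the rising branch gives q* = 11.
TR = 99·11 = 1089. TC = 768 + 363 = 1131. Profit = 1089 − 1131 = -$42.
By producing, the firm covers all variable cost plus $726 of fixed cost; shutting down would lose the full $768.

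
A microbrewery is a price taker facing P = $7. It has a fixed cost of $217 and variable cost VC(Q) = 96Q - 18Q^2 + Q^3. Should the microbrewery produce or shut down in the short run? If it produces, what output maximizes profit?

Shut down

Strip out fixed cost: VC = 96Q - 18Q^2 + Q^3. Then AVC = 96 - 18Q + Q^2 and MC = 96 - 36Q + 3Q^2.
The AVC parabola has its vertex at Q = 18/2 = 9, where AVC = 96 - 18·9 + 9^2 = $15.
Since P = $7 < min AVC = $15, price fails to cover variable cost at any output.
Best response: produce nothing and absorb the $217 fixed cost.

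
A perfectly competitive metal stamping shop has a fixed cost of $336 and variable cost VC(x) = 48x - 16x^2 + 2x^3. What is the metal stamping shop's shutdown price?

Short-run supply begins at min AVC. From VC = 48x - 16x^2 + 2x^3, AVC = 48 - 16x + 2x^2.
At the minimum of AVC, MC = AVC. MC = 48 - 32x + 6x^2; setting MC = AVC gives 4x^2 - 16x = 0, so x = 4. min AVC = 16.
For P < $16 the firm produces nothing.

$16 per unit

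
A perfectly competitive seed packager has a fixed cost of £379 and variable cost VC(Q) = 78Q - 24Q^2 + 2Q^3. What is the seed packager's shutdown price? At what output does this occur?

Short-run supply begins at min AVC. From VC = 78Q - 24Q^2 + 2Q^3, AVC = 78 - 24Q + 2Q^2.
At the minimum of AVC, MC = AVC. MC = 78 - 48Q + 6Q^2; setting MC = AVC gives 4Q^2 - 24Q = 0, so Q = 6. min AVC = 6.
So the shutdown price is £6.

£6 per unit, at Q = 6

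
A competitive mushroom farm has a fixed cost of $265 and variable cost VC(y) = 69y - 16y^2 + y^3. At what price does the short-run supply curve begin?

$5 per unit

Short-run supply begins at min AVC. From VC = 69y - 16y^2 + y^3, AVC = 69 - 16y + y^2.
At the minimum of AVC, MC = AVC. MC = 69 - 32y + 3y^2; setting MC = AVC gives 2y^2 - 16y = 0, so y = 8. min AVC = 5.
For P < $5 the firm produces nothing.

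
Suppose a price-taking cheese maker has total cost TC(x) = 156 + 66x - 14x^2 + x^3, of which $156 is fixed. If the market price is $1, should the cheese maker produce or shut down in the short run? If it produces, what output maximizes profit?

Shut down

From TC, MC = TC'(x) = 66 - 28x + 3x^2 and AVC = VC/x = 66 - 14x + x^2.
AVC is minimized where dAVC/dx = -14 + 2x = 0, at x = 7; min AVC = 66 - 14·7 + 7^2 = $17.
With P < min AVC ($1 < $17), every unit sold adds to the loss.
The firm minimizes its loss by shutting down and losing only its fixed cost of $156.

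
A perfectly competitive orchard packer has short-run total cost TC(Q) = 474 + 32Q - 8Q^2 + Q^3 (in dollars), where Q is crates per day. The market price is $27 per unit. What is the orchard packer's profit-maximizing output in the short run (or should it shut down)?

Produce at Q = 5

Variable cost is VC = 32Q - 8Q^2 + Q^3, so AVC = VC/Q = 32 - 8Q + Q^2 and MC = dTC/dQ = 32 - 16Q + 3Q^2.
The AVC parabola has its vertex at Q = 8/2 = 4, where AVC = 32 - 8·4 + 4^2 = $16.
Since P = $27 ≥ min AVC = $16, price covers variable cost and the firm should produce.
Solving P = MC: 5 - 16Q + 3Q^2 = 0 ⇒ Q = 1/3 or 5. On the upward-sloping branch, Q* = 5.
Check: AVC at Q = 5 is $17 ≤ P, so revenue covers variable cost.
Profit = P·Q − TC = 27·5 − 559 = -$424, a loss, but smaller than the $474 fixed cost the firm would lose by shutting down.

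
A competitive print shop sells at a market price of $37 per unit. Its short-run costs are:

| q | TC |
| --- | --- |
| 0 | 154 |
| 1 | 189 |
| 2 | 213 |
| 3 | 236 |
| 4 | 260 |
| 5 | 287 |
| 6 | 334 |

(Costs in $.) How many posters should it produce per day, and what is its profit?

Profit at each row (π = 37q − TC): q=0: -154; q=1: -152; q=2: -139; q=3: -125; q=4: -112; q=5: -102; q=6: -112.
Profit is maximized at q = 5. AVC there is 133/5 = $26.60 ≤ P, so producing beats shutting down (which would give -$154).

q = 5; profit = -$102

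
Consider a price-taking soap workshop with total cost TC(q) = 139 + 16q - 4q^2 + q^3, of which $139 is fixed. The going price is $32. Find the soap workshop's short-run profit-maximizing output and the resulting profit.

Profit = -$75 at q = 4

AVC = 16 - 4q + q^2; min AVC = $12 at q = 2. Since P = $32 ≥ min AVC, the firm produces.
With MC = 16 - 8q + 3q^2, P = MC on the upward-sloping part at q* = 4.
TR = 32·4 = 128. TC = 139 + 64 = 203. Profit = 128 − 203 = -$75.
By producing, the firm covers all variable cost plus $64 of fixed cost; shutting down would lose the full $139.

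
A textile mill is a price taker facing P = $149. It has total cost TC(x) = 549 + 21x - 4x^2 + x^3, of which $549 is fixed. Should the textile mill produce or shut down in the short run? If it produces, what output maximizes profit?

Strip out fixed cost: VC = 21x - 4x^2 + x^3. Then AVC = 21 - 4x + x^2 and MC = 21 - 8x + 3x^2.
The AVC parabola has its vertex at x = 4/2 = 2, where AVC = 21 - 4·2 + 2^2 = $17.
P = $149 exceeds min AVC = $17, so the firm stays open.
Set P = MC: 149 = 21 - 8x + 3x^2 → -128 - 8x + 3x^2 = 0. The roots are x = -16/3 and x = 8; the profit-maximizing output is on the rising part of MC, so x* = 8.
Check: AVC at x = 8 is $53 ≤ P, so revenue covers variable cost.
Profit = P·x − TC = 149·8 − 973 = $219.

Produce at x = 8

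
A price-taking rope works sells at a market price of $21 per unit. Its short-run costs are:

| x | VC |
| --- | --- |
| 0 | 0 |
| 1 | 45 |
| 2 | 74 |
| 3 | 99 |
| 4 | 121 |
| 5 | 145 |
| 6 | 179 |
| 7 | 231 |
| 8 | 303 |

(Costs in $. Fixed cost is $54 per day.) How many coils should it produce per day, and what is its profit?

x = 0 (shut down); profit = -$54

Profit at each row (π = 21x − TC): x=0: -54; x=1: -78; x=2: -86; x=3: -90; x=4: -91; x=5: -94; x=6: -107; x=7: -138; x=8: -189.
Profit is highest at x = 0. Equivalently, the lowest AVC in the table is 145/5 ≈ $29 at x = 5, and P = $21 falls below it — price never covers variable cost, so the firm shuts down and loses only its fixed cost.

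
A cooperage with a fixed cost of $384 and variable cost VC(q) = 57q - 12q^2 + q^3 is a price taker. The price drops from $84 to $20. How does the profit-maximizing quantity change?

Output falls from 9 to 0 (the firm shuts down)

AVC = 57 - 12q + q^2, minimized at q = 6 where min AVC = $21. MC = 57 - 24q + 3q^2.
With P = $84 above the shutdown price, P = MC gives q = 9.
At P = $20 < min AVC = $21, price no longer covers variable cost at any output, so the firm shuts down: q = 0.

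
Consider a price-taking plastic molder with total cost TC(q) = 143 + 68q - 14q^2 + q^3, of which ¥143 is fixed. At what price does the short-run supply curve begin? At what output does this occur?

¥19 per unit, at q = 7

The firm shuts down when price falls below the minimum of average variable cost. AVC = VC/q = 68 - 14q + q^2.
dAVC/dq = -14 + 2q = 0 gives q = 7. min AVC = 68 - 14·7 + 7^2 = 19.
For P < ¥19 the firm produces nothing.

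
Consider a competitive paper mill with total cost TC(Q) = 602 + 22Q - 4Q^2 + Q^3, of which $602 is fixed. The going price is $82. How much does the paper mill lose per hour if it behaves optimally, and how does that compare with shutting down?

Profit = -$314 at Q = 6

AVC = 22 - 4Q + Q^2 has its minimum $18 at Q = 2; price $82 clears that bar, so the firm operates.
With MC = 22 - 8Q + 3Q^2, P = MC on the upward-sloping part at Q* = 6.
TR = 82·6 = 492. TC = 602 + 204 = 806. Profit = 492 − 806 = -$314.
Shutting down would mean losing the fixed cost of $602, so operating at a loss of $314 is better by $288.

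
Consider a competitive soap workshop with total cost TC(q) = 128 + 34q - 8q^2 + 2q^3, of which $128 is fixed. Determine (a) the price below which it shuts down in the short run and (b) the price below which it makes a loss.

Shutdown price = $26; break-even price = $66

Shutdown price = min AVC. AVC = 34 - 8q + 2q^2, with vertex at q = 2 and minimum $26.
ATC = 128/q + 34 - 8q + 2q^2. Setting dATC/dq = −128/q^2 − 8 + 4q = 0 gives q = 4 (since 4·4^3 − 8·4^2 = 128).
min ATC = 128/4 + 34 − 8·4 + 2·4^2 = $66. That is the break-even price.
For $26 ≤ P < $66 the firm produces at a loss; below $26 it shuts down.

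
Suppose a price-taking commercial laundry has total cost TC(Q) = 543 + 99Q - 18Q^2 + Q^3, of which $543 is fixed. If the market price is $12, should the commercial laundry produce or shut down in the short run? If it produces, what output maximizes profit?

Shut down

Strip out fixed cost: VC = 99Q - 18Q^2 + Q^3. Then AVC = 99 - 18Q + Q^2 and MC = 99 - 36Q + 3Q^2.
The AVC parabola has its vertex at Q = 18/2 = 9, where AVC = 99 - 18·9 + 9^2 = $18.
P = $12 lies below min AVC = $18; no output level covers variable cost.
Best response: produce nothing and absorb the $543 fixed cost.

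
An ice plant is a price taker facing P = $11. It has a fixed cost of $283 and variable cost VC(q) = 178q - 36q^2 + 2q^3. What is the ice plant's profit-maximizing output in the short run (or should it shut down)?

Shut down

Strip out fixed cost: VC = 178q - 36q^2 + 2q^3. Then AVC = 178 - 36q + 2q^2 and MC = 178 - 72q + 6q^2.
The AVC parabola has its vertex at q = 36/4 = 9, where AVC = 178 - 36·9 + 2·9^2 = $16.
P = $11 lies below min AVC = $16; no output level covers variable cost.
Shutting down limits the loss to fixed cost, $283.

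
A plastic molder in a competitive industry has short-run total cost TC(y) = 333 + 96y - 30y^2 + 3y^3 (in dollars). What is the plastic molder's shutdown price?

The firm shuts down when price falls below the minimum of average variable cost. AVC = VC/y = 96 - 30y + 3y^2.
dAVC/dy = -30 + 6y = 0 gives y = 5. min AVC = 96 - 30·5 + 3·5^2 = 21.
The firm shuts down for any P below $21.

$21 per unit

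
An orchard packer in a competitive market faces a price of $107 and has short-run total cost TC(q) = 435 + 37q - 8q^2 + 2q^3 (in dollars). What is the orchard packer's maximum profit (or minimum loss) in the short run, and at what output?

AVC = 37 - 8q + 2q^2; min AVC = $29 at q = 2. Since P = $107 ≥ min AVC, the firm produces.
MC = 37 - 16q + 6q^2. Setting P = MC and taking the root on the rising branch gives q* = 5.
TR = 107·5 = 535. TC = 435 + 235 = 670. Profit = 535 − 670 = -$135.
Shutting down would mean losing the fixed cost of $435, so operating at a loss of $135 is better by $300.

Profit = -$135 at q = 5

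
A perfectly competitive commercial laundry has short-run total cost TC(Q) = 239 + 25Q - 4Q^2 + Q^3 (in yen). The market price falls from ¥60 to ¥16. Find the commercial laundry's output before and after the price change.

MC = 25 - 8Q + 3Q^2; the shutdown threshold is min AVC = ¥21 (at Q = 2).
With P = ¥60 above the shutdown price, P = MC gives Q = 5.
At P = ¥16 < min AVC = ¥21, price no longer covers variable cost at any output, so the firm shuts down: Q = 0.

Output falls from 5 to 0 (the firm shuts down)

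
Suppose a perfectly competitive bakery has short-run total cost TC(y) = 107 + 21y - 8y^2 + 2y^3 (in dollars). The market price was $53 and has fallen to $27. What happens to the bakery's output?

MC = 21 - 16y + 6y^2; the shutdown threshold is min AVC = $13 (at y = 2).
At P = $53 ≥ min AVC, set P = MC on the rising branch: y = 4.
At P = $27 ≥ min AVC, set P = MC: y = 3. The firm stays open but cuts output.

Output falls from 4 to 3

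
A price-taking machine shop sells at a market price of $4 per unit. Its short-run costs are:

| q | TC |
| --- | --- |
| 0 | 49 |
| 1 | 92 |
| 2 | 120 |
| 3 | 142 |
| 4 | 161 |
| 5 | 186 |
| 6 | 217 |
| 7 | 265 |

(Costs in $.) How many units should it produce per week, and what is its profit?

q = 0 (shut down); profit = -$49

Compute π = P·q − TC at each output: q=0: -49; q=1: -88; q=2: -112; q=3: -130; q=4: -145; q=5: -166; q=6: -193; q=7: -237.
Profit is highest at q = 0. Equivalently, the lowest AVC in the table is 137/5 ≈ $27.40 at q = 5, and P = $4 falls below it — price never covers variable cost, so the firm shuts down and loses only its fixed cost.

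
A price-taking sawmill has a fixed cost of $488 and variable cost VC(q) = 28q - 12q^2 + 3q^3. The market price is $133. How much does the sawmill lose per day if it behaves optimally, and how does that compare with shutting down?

Profit = -$38 at q = 5

AVC = 28 - 12q + 3q^2 has its minimum $16 at q = 2; price $133 clears that bar, so the firm operates.
With MC = 28 - 24q + 9q^2, P = MC on the upward-sloping part at q* = 5.
TR = 133·5 = 665. TC = 488 + 215 = 703. Profit = 665 − 703 = -$38.
That loss of $38 beats the $488 the firm would lose by shutting down; producing recovers $450 of fixed cost.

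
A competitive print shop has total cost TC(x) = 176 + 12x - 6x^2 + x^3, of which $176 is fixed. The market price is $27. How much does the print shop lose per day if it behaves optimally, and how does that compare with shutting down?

Profit = -$76 at x = 5

AVC = 12 - 6x + x^2; min AVC = $3 at x = 3. Since P = $27 ≥ min AVC, the firm produces.
MC = 12 - 12x + 3x^2. Setting P = MC and taking the root on the rising branch gives x* = 5.
TR = 27·5 = 135. TC = 176 + 35 = 211. Profit = 135 − 211 = -$76.
Shutting down would mean losing the fixed cost of $176, so operating at a loss of $76 is better by $100.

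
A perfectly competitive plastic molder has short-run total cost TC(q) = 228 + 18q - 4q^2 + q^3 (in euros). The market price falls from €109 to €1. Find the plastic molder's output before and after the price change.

MC = 18 - 8q + 3q^2; the shutdown threshold is min AVC = €14 (at q = 2).
At P = €109 ≥ min AVC, set P = MC on the rising branch: q = 7.
At P = €1 < min AVC = €14, price no longer covers variable cost at any output, so the firm shuts down: q = 0.

Output falls from 7 to 0 (the firm shuts down)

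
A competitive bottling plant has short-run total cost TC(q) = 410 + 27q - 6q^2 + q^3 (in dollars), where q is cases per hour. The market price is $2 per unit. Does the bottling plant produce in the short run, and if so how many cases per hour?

From TC, MC = TC'(q) = 27 - 12q + 3q^2 and AVC = VC/q = 27 - 6q + q^2.
AVC hits its minimum where MC = AVC, at q = 3, giving min AVC = 27 - 6·3 + 3^2 = $18.
Since P = $2 < min AVC = $18, price fails to cover variable cost at any output.
The firm minimizes its loss by shutting down and losing only its fixed cost of $410.

Shut down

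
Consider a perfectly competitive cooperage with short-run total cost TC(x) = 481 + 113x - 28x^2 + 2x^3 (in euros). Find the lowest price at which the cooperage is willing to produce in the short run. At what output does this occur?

€15 per unit, at x = 7

The shutdown price is the minimum of AVC. VC = 113x - 28x^2 + 2x^3, so AVC = 113 - 28x + 2x^2.
At the minimum of AVC, MC = AVC. MC = 113 - 56x + 6x^2; setting MC = AVC gives 4x^2 - 28x = 0, so x = 7. min AVC = 15.
The firm shuts down for any P below €15.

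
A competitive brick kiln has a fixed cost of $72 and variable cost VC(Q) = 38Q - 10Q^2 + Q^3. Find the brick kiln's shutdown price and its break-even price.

AVC = 38 - 10Q + Q^2; minimized at Q = 5, giving min AVC = $13. That is the shutdown price.
ATC = 72/Q + 38 - 10Q + Q^2. Setting dATC/dQ = −72/Q^2 − 10 + 2Q = 0 gives Q = 6 (since 2·6^3 − 10·6^2 = 72).
min ATC = 72/6 + 38 − 10·6 + 6^2 = $26. That is the break-even price.
Between these two prices the firm operates at a loss; above $26 it earns a profit.

Shutdown price = $13; break-even price = $26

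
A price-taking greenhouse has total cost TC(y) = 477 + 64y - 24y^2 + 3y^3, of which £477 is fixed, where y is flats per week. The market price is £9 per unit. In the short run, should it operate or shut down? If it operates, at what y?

Variable cost is VC = 64y - 24y^2 + 3y^3, so AVC = VC/y = 64 - 24y + 3y^2 and MC = dTC/dy = 64 - 48y + 9y^2.
The AVC parabola has its vertex at y = 24/6 = 4, where AVC = 64 - 24·4 + 3·4^2 = £16.
With P < min AVC (£9 < £16), every unit sold adds to the loss.
Best response: produce nothing and absorb the £477 fixed cost.

Shut down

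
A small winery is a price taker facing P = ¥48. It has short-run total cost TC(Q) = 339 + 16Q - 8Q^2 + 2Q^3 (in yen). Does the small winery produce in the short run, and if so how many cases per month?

From TC, MC = TC'(Q) = 16 - 16Q + 6Q^2 and AVC = VC/Q = 16 - 8Q + 2Q^2.
AVC hits its minimum where MC = AVC, at Q = 2, giving min AVC = 16 - 8·2 + 2·2^2 = ¥8.
Because ¥48 ≥ ¥8, revenue can cover variable cost; the firm operates.
Set P = MC: 48 = 16 - 16Q + 6Q^2 → -32 - 16Q + 6Q^2 = 0. The roots are Q = -4/3 and Q = 4; the profit-maximizing output is on the rising part of MC, so Q* = 4.
Check: AVC at Q = 4 is ¥16 ≤ P, so revenue covers variable cost.
Profit = P·Q − TC = 48·4 − 403 = -¥211, a loss, but smaller than the ¥339 fixed cost the firm would lose by shutting down.

Produce at Q = 4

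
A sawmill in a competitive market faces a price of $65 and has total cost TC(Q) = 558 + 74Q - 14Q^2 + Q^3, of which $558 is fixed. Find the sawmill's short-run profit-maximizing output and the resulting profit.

Profit = -$234 at Q = 9

AVC = 74 - 14Q + Q^2 has its minimum $25 at Q = 7; price $65 clears that bar, so the firm operates.
With MC = 74 - 28Q + 3Q^2, P = MC on the upward-sloping part at Q* = 9.
TR = 65·9 = 585. TC = 558 + 261 = 819. Profit = 585 − 819 = -$234.
That loss of $234 beats the $558 the firm would lose by shutting down; producing recovers $324 of fixed cost.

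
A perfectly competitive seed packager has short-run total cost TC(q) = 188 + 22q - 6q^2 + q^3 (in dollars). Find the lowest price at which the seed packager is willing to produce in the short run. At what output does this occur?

$13 per unit, at q = 3

The shutdown price is the minimum of AVC. VC = 22q - 6q^2 + q^3, so AVC = 22 - 6q + q^2.
dAVC/dq = -6 + 2q = 0 gives q = 3. min AVC = 22 - 6·3 + 3^2 = 13.
So the shutdown price is $13.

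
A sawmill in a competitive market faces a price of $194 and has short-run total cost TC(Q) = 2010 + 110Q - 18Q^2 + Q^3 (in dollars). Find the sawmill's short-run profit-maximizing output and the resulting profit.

Profit = -$50 at Q = 14

AVC = 110 - 18Q + Q^2 has its minimum $29 at Q = 9; price $194 clears that bar, so the firm operates.
MC = 110 - 36Q + 3Q^2. Setting P = MC and taking the root on the rising branch gives Q* = 14.
TR = 194·14 = 2716. TC = 2010 + 756 = 2766. Profit = 2716 − 2766 = -$50.
That loss of $50 beats the $2010 the firm would lose by shutting down; producing recovers $1960 of fixed cost.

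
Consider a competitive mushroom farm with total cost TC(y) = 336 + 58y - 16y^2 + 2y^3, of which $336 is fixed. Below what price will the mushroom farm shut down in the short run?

Short-run supply begins at min AVC. From VC = 58y - 16y^2 + 2y^3, AVC = 58 - 16y + 2y^2.
dAVC/dy = -16 + 4y = 0 gives y = 4. min AVC = 58 - 16·4 + 2·4^2 = 26.
For P < $26 the firm produces nothing.

$26 per unit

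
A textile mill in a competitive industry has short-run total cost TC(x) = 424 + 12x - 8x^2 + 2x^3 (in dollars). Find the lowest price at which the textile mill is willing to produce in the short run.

$4 per unit

The firm shuts down when price falls below the minimum of average variable cost. AVC = VC/x = 12 - 8x + 2x^2.
dAVC/dx = -8 + 4x = 0 gives x = 2. min AVC = 12 - 8·2 + 2·2^2 = 4.
So the shutdown price is $4.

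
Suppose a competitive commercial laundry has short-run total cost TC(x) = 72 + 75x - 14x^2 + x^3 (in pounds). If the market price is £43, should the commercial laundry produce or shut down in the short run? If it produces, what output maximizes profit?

Produce at x = 8

Strip out fixed cost: VC = 75x - 14x^2 + x^3. Then AVC = 75 - 14x + x^2 and MC = 75 - 28x + 3x^2.
The AVC parabola has its vertex at x = 14/2 = 7, where AVC = 75 - 14·7 + 7^2 = £26.
P = £43 exceeds min AVC = £26, so the firm stays open.
Solving P = MC: 32 - 28x + 3x^2 = 0 ⇒ x = 4/3 or 8. On the upward-sloping branch, x* = 8.
Check: AVC at x = 8 is £27 ≤ P, so revenue covers variable cost.
Profit = P·x − TC = 43·8 − 288 = £56.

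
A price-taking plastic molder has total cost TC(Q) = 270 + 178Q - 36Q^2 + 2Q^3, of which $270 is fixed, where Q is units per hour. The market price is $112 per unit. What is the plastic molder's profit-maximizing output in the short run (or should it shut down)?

Produce at Q = 11

Variable cost is VC = 178Q - 36Q^2 + 2Q^3, so AVC = VC/Q = 178 - 36Q + 2Q^2 and MC = dTC/dQ = 178 - 72Q + 6Q^2.
AVC is minimized where dAVC/dQ = -36 + 4Q = 0, at Q = 9; min AVC = 178 - 36·9 + 2·9^2 = $16.
Since P = $112 ≥ min AVC = $16, price covers variable cost and the firm should produce.
Set P = MC: 112 = 178 - 72Q + 6Q^2 → 66 - 72Q + 6Q^2 = 0. The roots are Q = 1 and Q = 11; the profit-maximizing output is on the rising part of MC, so Q* = 11.
Check: AVC at Q = 11 is $24 ≤ P, so revenue covers variable cost.
Profit = P·Q − TC = 112·11 − 534 = $698.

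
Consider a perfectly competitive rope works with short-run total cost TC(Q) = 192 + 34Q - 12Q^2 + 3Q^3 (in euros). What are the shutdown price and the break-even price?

Shutdown price = €22; break-even price = €82

Shutdown price = min AVC. AVC = 34 - 12Q + 3Q^2, with vertex at Q = 2 and minimum €22.
ATC = 192/Q + 34 - 12Q + 3Q^2. Setting dATC/dQ = −192/Q^2 − 12 + 6Q = 0 gives Q = 4 (since 6·4^3 − 12·4^2 = 192).
min ATC = 192/4 + 34 − 12·4 + 3·4^2 = €82. That is the break-even price.
Between these two prices the firm operates at a loss; above €82 it earns a profit.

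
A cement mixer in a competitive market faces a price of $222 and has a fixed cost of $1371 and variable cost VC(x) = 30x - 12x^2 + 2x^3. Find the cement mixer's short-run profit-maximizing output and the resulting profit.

Profit = -$91 at x = 8

AVC = 30 - 12x + 2x^2 has its minimum $12 at x = 3; price $222 clears that bar, so the firm operates.
MC = 30 - 24x + 6x^2. Setting P = MC and taking the root on the rising branch gives x* = 8.
TR = 222·8 = 1776. TC = 1371 + 496 = 1867. Profit = 1776 − 1867 = -$91.
By producing, the firm covers all variable cost plus $1280 of fixed cost; shutting down would lose the full $1371.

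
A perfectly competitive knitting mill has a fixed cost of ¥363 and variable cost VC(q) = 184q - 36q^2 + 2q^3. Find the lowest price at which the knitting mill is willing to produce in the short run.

¥22 per unit

Short-run supply begins at min AVC. From VC = 184q - 36q^2 + 2q^3, AVC = 184 - 36q + 2q^2.
dAVC/dq = -36 + 4q = 0 gives q = 9. min AVC = 184 - 36·9 + 2·9^2 = 22.
The firm shuts down for any P below ¥22.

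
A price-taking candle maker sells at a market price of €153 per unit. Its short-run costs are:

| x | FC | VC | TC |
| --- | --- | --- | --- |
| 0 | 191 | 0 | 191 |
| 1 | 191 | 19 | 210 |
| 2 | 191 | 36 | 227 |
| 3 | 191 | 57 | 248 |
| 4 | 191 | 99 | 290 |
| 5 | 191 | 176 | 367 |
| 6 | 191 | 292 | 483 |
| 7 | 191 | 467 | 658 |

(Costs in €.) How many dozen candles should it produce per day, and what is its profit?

Tabulate TR − TC: x=0: -191; x=1: -57; x=2: 79; x=3: 211; x=4: 322; x=5: 398; x=6: 435; x=7: 413.
Profit is maximized at x = 6. AVC there is 292/6 = €48.67 ≤ P, so producing beats shutting down (which would give -€191).

x = 6; profit = €435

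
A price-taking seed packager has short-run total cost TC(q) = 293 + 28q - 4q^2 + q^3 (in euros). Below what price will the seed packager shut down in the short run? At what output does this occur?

€24 per unit, at q = 2

The shutdown price is the minimum of AVC. VC = 28q - 4q^2 + q^3, so AVC = 28 - 4q + q^2.
dAVC/dq = -4 + 2q = 0 gives q = 2. min AVC = 28 - 4·2 + 2^2 = 24.
For P < €24 the firm produces nothing.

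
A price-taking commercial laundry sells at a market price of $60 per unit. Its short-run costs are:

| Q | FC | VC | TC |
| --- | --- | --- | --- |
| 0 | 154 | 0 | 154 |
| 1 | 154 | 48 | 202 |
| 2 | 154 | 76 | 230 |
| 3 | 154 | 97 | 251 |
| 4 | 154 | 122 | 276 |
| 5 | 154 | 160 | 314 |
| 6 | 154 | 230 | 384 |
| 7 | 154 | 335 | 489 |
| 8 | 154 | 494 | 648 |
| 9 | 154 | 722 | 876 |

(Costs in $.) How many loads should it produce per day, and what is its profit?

Tabulate TR − TC: Q=0: -154; Q=1: -142; Q=2: -110; Q=3: -71; Q=4: -36; Q=5: -14; Q=6: -24; Q=7: -69; Q=8: -168; Q=9: -336.
Profit is maximized at Q = 5. AVC there is 160/5 = $32 ≤ P, so producing beats shutting down (which would give -$154).

Q = 5; profit = -$14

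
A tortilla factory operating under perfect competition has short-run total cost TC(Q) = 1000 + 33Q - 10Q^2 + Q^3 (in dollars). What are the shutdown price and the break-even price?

Shutdown price = min AVC. AVC = 33 - 10Q + Q^2, with vertex at Q = 5 and minimum $8.
ATC = 1000/Q + 33 - 10Q + Q^2. Setting dATC/dQ = −1000/Q^2 − 10 + 2Q = 0 gives Q = 10 (since 2·10^3 − 10·10^2 = 1000).
min ATC = 1000/10 + 33 − 10·10 + 10^2 = $133. That is the break-even price.
Between these two prices the firm operates at a loss; above $133 it earns a profit.

Shutdown price = $8; break-even price = $133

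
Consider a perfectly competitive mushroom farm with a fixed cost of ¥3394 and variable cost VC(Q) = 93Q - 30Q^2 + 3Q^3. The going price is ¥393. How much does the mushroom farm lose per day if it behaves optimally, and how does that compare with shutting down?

AVC = 93 - 30Q + 3Q^2 has its minimum ¥18 at Q = 5; price ¥393 clears that bar, so the firm operates.
With MC = 93 - 60Q + 9Q^2, P = MC on the upward-sloping part at Q* = 10.
TR = 393·10 = 3930. TC = 3394 + 930 = 4324. Profit = 3930 − 4324 = -¥394.
By producing, the firm covers all variable cost plus ¥3000 of fixed cost; shutting down would lose the full ¥3394.

Profit = -¥394 at Q = 10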